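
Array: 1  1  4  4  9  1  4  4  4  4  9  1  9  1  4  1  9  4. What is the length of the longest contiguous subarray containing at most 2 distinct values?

5

add 1: window [1] (1 distinct), len 1
add 1: window [1, 1] (1 distinct), len 2
add 4: window [1, 1, 4] (2 distinct), len 3
add 4: window [1, 1, 4, 4] (2 distinct), len 4
add 9: window [4, 4, 9] (2 distinct), len 3
add 1: window [9, 1] (2 distinct), len 2
add 4: window [1, 4] (2 distinct), len 2
add 4: window [1, 4, 4] (2 distinct), len 3
add 4: window [1, 4, 4, 4] (2 distinct), len 4
add 4: window [1, 4, 4, 4, 4] (2 distinct), len 5
add 9: window [4, 4, 4, 4, 9] (2 distinct), len 5
add 1: window [9, 1] (2 distinct), len 2
add 9: window [9, 1, 9] (2 distinct), len 3
add 1: window [9, 1, 9, 1] (2 distinct), len 4
add 4: window [1, 4] (2 distinct), len 2
add 1: window [1, 4, 1] (2 distinct), len 3
add 9: window [1, 9] (2 distinct), len 2
add 4: window [9, 4] (2 distinct), len 2
Longest length with ≤2 distinct: 5.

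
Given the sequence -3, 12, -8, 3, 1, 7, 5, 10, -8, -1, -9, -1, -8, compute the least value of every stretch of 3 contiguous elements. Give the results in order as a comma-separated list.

-3 12 -8 → min -8
12 -8 3 → min -8
-8 3 1 → min -8
3 1 7 → min 1
1 7 5 → min 1
7 5 10 → min 5
5 10 -8 → min -8
10 -8 -1 → min -8
-8 -1 -9 → min -9
-1 -9 -1 → min -9
-9 -1 -8 → min -9

-8, -8, -8, 1, 1, 5, -8, -8, -9, -9, -9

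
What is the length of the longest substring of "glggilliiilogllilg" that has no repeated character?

[g] len 1
[g, l] len 2
[l, g] len 2
[g] len 1
[g, i] len 2
[g, i, l] len 3
[l] len 1
[l, i] len 2
[i] len 1
[i] len 1
[i, l] len 2
[i, l, o] len 3
[i, l, o, g] len 4
[o, g, l] len 3
[l] len 1
[l, i] len 2
[i, l] len 2
[i, l, g] len 3
Longest all-distinct length: 4.

4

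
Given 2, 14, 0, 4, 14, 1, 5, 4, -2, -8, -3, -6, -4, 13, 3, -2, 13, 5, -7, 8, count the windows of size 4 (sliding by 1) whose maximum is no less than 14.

2 14 0 4 → max 14  ≥ 14 ✓
14 0 4 14 → max 14  ≥ 14 ✓
0 4 14 1 → max 14  ≥ 14 ✓
4 14 1 5 → max 14  ≥ 14 ✓
14 1 5 4 → max 14  ≥ 14 ✓
1 5 4 -2 → max 5
5 4 -2 -8 → max 5
4 -2 -8 -3 → max 4
-2 -8 -3 -6 → max -2
-8 -3 -6 -4 → max -3
-3 -6 -4 13 → max 13
-6 -4 13 3 → max 13
-4 13 3 -2 → max 13
13 3 -2 13 → max 13
3 -2 13 5 → max 13
-2 13 5 -7 → max 13
13 5 -7 8 → max 13
5 windows satisfy the condition.

5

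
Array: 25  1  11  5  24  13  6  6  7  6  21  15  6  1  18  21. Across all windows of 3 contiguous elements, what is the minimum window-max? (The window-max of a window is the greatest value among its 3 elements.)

7

Window maxs for each of the 14 positions:
[25, 1, 11] → max 25
[1, 11, 5] → max 11
[11, 5, 24] → max 24
[5, 24, 13] → max 24
[24, 13, 6] → max 24
[13, 6, 6] → max 13
[6, 6, 7] → max 7
[6, 7, 6] → max 7
[7, 6, 21] → max 21
[6, 21, 15] → max 21
[21, 15, 6] → max 21
[15, 6, 1] → max 15
[6, 1, 18] → max 18
[1, 18, 21] → max 21
Minimum of these is 7.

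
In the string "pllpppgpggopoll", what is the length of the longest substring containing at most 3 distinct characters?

Extend right; when distinct count exceeds 3, shrink from the left:
[p] 1 distinct, len 1
[p, l] 2 distinct, len 2
[p, l, l] 2 distinct, len 3
[p, l, l, p] 2 distinct, len 4
[p, l, l, p, p] 2 distinct, len 5
[p, l, l, p, p, p] 2 distinct, len 6
[p, l, l, p, p, p, g] 3 distinct, len 7
[p, l, l, p, p, p, g, p] 3 distinct, len 8
[p, l, l, p, p, p, g, p, g] 3 distinct, len 9
[p, l, l, p, p, p, g, p, g, g] 3 distinct, len 10
[p, p, p, g, p, g, g, o] 3 distinct, len 8
[p, p, p, g, p, g, g, o, p] 3 distinct, len 9
[p, p, p, g, p, g, g, o, p, o] 3 distinct, len 10
[o, p, o, l] 3 distinct, len 4
[o, p, o, l, l] 3 distinct, len 5
Longest length with ≤3 distinct: 10.

10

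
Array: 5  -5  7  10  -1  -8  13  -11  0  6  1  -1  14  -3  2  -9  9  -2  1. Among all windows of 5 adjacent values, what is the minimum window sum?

-7

Window sums for each of the 15 positions:
5 -5 7 10 -1 → sum 16
-5 7 10 -1 -8 → sum 3
7 10 -1 -8 13 → sum 21
10 -1 -8 13 -11 → sum 3
-1 -8 13 -11 0 → sum -7
-8 13 -11 0 6 → sum 0
13 -11 0 6 1 → sum 9
-11 0 6 1 -1 → sum -5
0 6 1 -1 14 → sum 20
6 1 -1 14 -3 → sum 17
1 -1 14 -3 2 → sum 13
-1 14 -3 2 -9 → sum 3
14 -3 2 -9 9 → sum 13
-3 2 -9 9 -2 → sum -3
2 -9 9 -2 1 → sum 1
Minimum of these is -7.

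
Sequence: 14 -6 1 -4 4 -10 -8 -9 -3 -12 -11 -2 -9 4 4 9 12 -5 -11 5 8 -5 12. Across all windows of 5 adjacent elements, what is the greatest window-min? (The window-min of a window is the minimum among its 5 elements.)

-5

Each size-5 window and its min:
(14, -6, 1, -4, 4) → min -6
(-6, 1, -4, 4, -10) → min -10
(1, -4, 4, -10, -8) → min -10
(-4, 4, -10, -8, -9) → min -10
(4, -10, -8, -9, -3) → min -10
(-10, -8, -9, -3, -12) → min -12
(-8, -9, -3, -12, -11) → min -12
(-9, -3, -12, -11, -2) → min -12
(-3, -12, -11, -2, -9) → min -12
(-12, -11, -2, -9, 4) → min -12
(-11, -2, -9, 4, 4) → min -11
(-2, -9, 4, 4, 9) → min -9
(-9, 4, 4, 9, 12) → min -9
(4, 4, 9, 12, -5) → min -5
(4, 9, 12, -5, -11) → min -11
(9, 12, -5, -11, 5) → min -11
(12, -5, -11, 5, 8) → min -11
(-5, -11, 5, 8, -5) → min -11
(-11, 5, 8, -5, 12) → min -11
Greatest of these is -5.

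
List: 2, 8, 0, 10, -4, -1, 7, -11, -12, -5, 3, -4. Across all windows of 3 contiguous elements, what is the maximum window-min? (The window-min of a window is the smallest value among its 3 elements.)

[2, 8, 0] → min 0
[8, 0, 10] → min 0
[0, 10, -4] → min -4
[10, -4, -1] → min -4
[-4, -1, 7] → min -4
[-1, 7, -11] → min -11
[7, -11, -12] → min -12
[-11, -12, -5] → min -12
[-12, -5, 3] → min -12
[-5, 3, -4] → min -5
Maximum of these is 0.

0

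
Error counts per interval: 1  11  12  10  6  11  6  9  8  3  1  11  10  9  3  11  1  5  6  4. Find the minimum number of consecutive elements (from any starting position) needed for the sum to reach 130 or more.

add 1: running sum 1 < 130
add 11: running sum 12 < 130
add 12: running sum 24 < 130
add 10: running sum 34 < 130
add 6: running sum 40 < 130
add 11: running sum 51 < 130
add 6: running sum 57 < 130
add 9: running sum 66 < 130
add 8: running sum 74 < 130
add 3: running sum 77 < 130
add 1: running sum 78 < 130
add 11: running sum 89 < 130
add 10: running sum 99 < 130
add 9: running sum 108 < 130
add 3: running sum 111 < 130
add 11: running sum 122 < 130
add 1: running sum 123 < 130
add 5: running sum 128 < 130
end 18: [11, 12, 10, 6, 11, 6, 9, 8, 3, 1, 11, 10, 9, 3, 11, 1, 5, 6] sum 133, len 18
end 19: [11, 12, 10, 6, 11, 6, 9, 8, 3, 1, 11, 10, 9, 3, 11, 1, 5, 6, 4] sum 137, len 19
Shortest qualifying length: 18.

18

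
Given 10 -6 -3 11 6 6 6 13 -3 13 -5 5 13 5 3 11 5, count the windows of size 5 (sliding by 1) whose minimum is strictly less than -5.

2

(10, -6, -3, 11, 6) → min -6  < -5 ✓
(-6, -3, 11, 6, 6) → min -6  < -5 ✓
(-3, 11, 6, 6, 6) → min -3
(11, 6, 6, 6, 13) → min 6
(6, 6, 6, 13, -3) → min -3
(6, 6, 13, -3, 13) → min -3
(6, 13, -3, 13, -5) → min -5
(13, -3, 13, -5, 5) → min -5
(-3, 13, -5, 5, 13) → min -5
(13, -5, 5, 13, 5) → min -5
(-5, 5, 13, 5, 3) → min -5
(5, 13, 5, 3, 11) → min 3
(13, 5, 3, 11, 5) → min 3
2 windows satisfy the condition.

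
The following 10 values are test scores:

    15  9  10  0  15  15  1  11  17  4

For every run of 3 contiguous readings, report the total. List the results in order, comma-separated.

34, 19, 25, 30, 31, 27, 29, 32

[15, 9, 10] → sum 34
[9, 10, 0] → sum 19
[10, 0, 15] → sum 25
[0, 15, 15] → sum 30
[15, 15, 1] → sum 31
[15, 1, 11] → sum 27
[1, 11, 17] → sum 29
[11, 17, 4] → sum 32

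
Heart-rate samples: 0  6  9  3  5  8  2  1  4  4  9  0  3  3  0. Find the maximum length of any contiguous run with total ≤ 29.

9

→ 0: sum 0, len 1
→ 6: sum 6, len 2
→ 9: sum 15, len 3
→ 3: sum 18, len 4
→ 5: sum 23, len 5
→ 8 (dropped 0, 6): sum 25, len 4
→ 2: sum 27, len 5
→ 1: sum 28, len 6
→ 4 (dropped 9): sum 23, len 6
→ 4: sum 27, len 7
→ 9 (dropped 3, 5): sum 28, len 6
→ 0: sum 28, len 7
→ 3 (dropped 8): sum 23, len 7
→ 3: sum 26, len 8
→ 0: sum 26, len 9
Longest length seen: 9.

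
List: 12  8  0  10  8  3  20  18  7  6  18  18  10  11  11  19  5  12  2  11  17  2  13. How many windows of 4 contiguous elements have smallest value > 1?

(12, 8, 0, 10) → min 0
(8, 0, 10, 8) → min 0
(0, 10, 8, 3) → min 0
(10, 8, 3, 20) → min 3  > 1 ✓
(8, 3, 20, 18) → min 3  > 1 ✓
(3, 20, 18, 7) → min 3  > 1 ✓
(20, 18, 7, 6) → min 6  > 1 ✓
(18, 7, 6, 18) → min 6  > 1 ✓
(7, 6, 18, 18) → min 6  > 1 ✓
(6, 18, 18, 10) → min 6  > 1 ✓
(18, 18, 10, 11) → min 10  > 1 ✓
(18, 10, 11, 11) → min 10  > 1 ✓
(10, 11, 11, 19) → min 10  > 1 ✓
(11, 11, 19, 5) → min 5  > 1 ✓
(11, 19, 5, 12) → min 5  > 1 ✓
(19, 5, 12, 2) → min 2  > 1 ✓
(5, 12, 2, 11) → min 2  > 1 ✓
(12, 2, 11, 17) → min 2  > 1 ✓
(2, 11, 17, 2) → min 2  > 1 ✓
(11, 17, 2, 13) → min 2  > 1 ✓
17 windows satisfy the condition.

17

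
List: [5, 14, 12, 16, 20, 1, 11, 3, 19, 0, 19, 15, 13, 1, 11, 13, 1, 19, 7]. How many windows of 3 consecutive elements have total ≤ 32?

9

[5, 14, 12] → sum 31  ≤ 32 ✓
[14, 12, 16] → sum 42
[12, 16, 20] → sum 48
[16, 20, 1] → sum 37
[20, 1, 11] → sum 32  ≤ 32 ✓
[1, 11, 3] → sum 15  ≤ 32 ✓
[11, 3, 19] → sum 33
[3, 19, 0] → sum 22  ≤ 32 ✓
[19, 0, 19] → sum 38
[0, 19, 15] → sum 34
[19, 15, 13] → sum 47
[15, 13, 1] → sum 29  ≤ 32 ✓
[13, 1, 11] → sum 25  ≤ 32 ✓
[1, 11, 13] → sum 25  ≤ 32 ✓
[11, 13, 1] → sum 25  ≤ 32 ✓
[13, 1, 19] → sum 33
[1, 19, 7] → sum 27  ≤ 32 ✓
9 windows satisfy the condition.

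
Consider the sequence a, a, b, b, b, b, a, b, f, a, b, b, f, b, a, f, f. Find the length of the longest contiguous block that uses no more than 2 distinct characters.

add a: window [a] (1 distinct), len 1
add a: window [a, a] (1 distinct), len 2
add b: window [a, a, b] (2 distinct), len 3
add b: window [a, a, b, b] (2 distinct), len 4
add b: window [a, a, b, b, b] (2 distinct), len 5
add b: window [a, a, b, b, b, b] (2 distinct), len 6
add a: window [a, a, b, b, b, b, a] (2 distinct), len 7
add b: window [a, a, b, b, b, b, a, b] (2 distinct), len 8
add f: window [b, f] (2 distinct), len 2
add a: window [f, a] (2 distinct), len 2
add b: window [a, b] (2 distinct), len 2
add b: window [a, b, b] (2 distinct), len 3
add f: window [b, b, f] (2 distinct), len 3
add b: window [b, b, f, b] (2 distinct), len 4
add a: window [b, a] (2 distinct), len 2
add f: window [a, f] (2 distinct), len 2
add f: window [a, f, f] (2 distinct), len 3
Longest length with ≤2 distinct: 8.

8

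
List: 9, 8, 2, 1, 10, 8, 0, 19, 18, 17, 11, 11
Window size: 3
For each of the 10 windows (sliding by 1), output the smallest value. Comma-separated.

(9, 8, 2) → min 2
(8, 2, 1) → min 1
(2, 1, 10) → min 1
(1, 10, 8) → min 1
(10, 8, 0) → min 0
(8, 0, 19) → min 0
(0, 19, 18) → min 0
(19, 18, 17) → min 17
(18, 17, 11) → min 11
(17, 11, 11) → min 11

2, 1, 1, 1, 0, 0, 0, 17, 11, 11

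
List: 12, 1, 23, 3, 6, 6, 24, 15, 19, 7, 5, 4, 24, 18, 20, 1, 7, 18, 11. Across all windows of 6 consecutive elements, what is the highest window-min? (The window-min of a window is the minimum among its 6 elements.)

12 1 23 3 6 6 → min 1
1 23 3 6 6 24 → min 1
23 3 6 6 24 15 → min 3
3 6 6 24 15 19 → min 3
6 6 24 15 19 7 → min 6
6 24 15 19 7 5 → min 5
24 15 19 7 5 4 → min 4
15 19 7 5 4 24 → min 4
19 7 5 4 24 18 → min 4
7 5 4 24 18 20 → min 4
5 4 24 18 20 1 → min 1
4 24 18 20 1 7 → min 1
24 18 20 1 7 18 → min 1
18 20 1 7 18 11 → min 1
Highest of these is 6.

6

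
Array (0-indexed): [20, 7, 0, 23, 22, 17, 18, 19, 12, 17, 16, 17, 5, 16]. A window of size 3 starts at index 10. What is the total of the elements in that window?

38

Elements at indices 10..12: 16, 17, 5
sum(16, 17, 5) = 38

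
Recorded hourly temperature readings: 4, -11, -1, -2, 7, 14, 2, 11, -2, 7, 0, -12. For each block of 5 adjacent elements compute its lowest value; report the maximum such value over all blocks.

-2

Each size-5 window and its min:
(4, -11, -1, -2, 7) → min -11
(-11, -1, -2, 7, 14) → min -11
(-1, -2, 7, 14, 2) → min -2
(-2, 7, 14, 2, 11) → min -2
(7, 14, 2, 11, -2) → min -2
(14, 2, 11, -2, 7) → min -2
(2, 11, -2, 7, 0) → min -2
(11, -2, 7, 0, -12) → min -12
Maximum of these is -2.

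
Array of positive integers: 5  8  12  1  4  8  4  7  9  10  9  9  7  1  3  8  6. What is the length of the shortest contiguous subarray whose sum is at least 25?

3

add 5: running sum 5 < 25
add 8: running sum 13 < 25
end 2: [5, 8, 12] sum 25, len 3
end 3: [5, 8, 12, 1] sum 26, len 4
end 4: [8, 12, 1, 4] sum 25, len 4
end 5: [12, 1, 4, 8] sum 25, len 4
end 6: [12, 1, 4, 8, 4] sum 29, len 5
end 7: [12, 1, 4, 8, 4, 7] sum 36, len 6
end 8: [8, 4, 7, 9] sum 28, len 4
end 9: [7, 9, 10] sum 26, len 3
end 10: [9, 10, 9] sum 28, len 3
end 11: [10, 9, 9] sum 28, len 3
end 12: [9, 9, 7] sum 25, len 3
end 13: [9, 9, 7, 1] sum 26, len 4
end 14: [9, 9, 7, 1, 3] sum 29, len 5
end 15: [9, 7, 1, 3, 8] sum 28, len 5
end 16: [7, 1, 3, 8, 6] sum 25, len 5
Shortest qualifying length: 3.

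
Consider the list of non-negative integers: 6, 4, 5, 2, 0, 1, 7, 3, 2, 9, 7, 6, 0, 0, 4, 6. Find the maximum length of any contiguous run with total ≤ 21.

7

add 6: [6] sum 6, len 1
add 4: [6, 4] sum 10, len 2
add 5: [6, 4, 5] sum 15, len 3
add 2: [6, 4, 5, 2] sum 17, len 4
add 0: [6, 4, 5, 2, 0] sum 17, len 5
add 1: [6, 4, 5, 2, 0, 1] sum 18, len 6
add 7: [4, 5, 2, 0, 1, 7] sum 19, len 6
add 3: [5, 2, 0, 1, 7, 3] sum 18, len 6
add 2: [5, 2, 0, 1, 7, 3, 2] sum 20, len 7
add 9: [7, 3, 2, 9] sum 21, len 4
add 7: [3, 2, 9, 7] sum 21, len 4
add 6: [7, 6] sum 13, len 2
add 0: [7, 6, 0] sum 13, len 3
add 0: [7, 6, 0, 0] sum 13, len 4
add 4: [7, 6, 0, 0, 4] sum 17, len 5
add 6: [6, 0, 0, 4, 6] sum 16, len 5
Longest length seen: 7.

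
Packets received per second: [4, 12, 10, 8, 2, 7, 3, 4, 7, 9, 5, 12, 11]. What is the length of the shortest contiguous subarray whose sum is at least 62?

Extend right; whenever the sum reaches 62, record the length and shrink from the left:
add 4: running sum 4 < 62
add 12: running sum 16 < 62
add 10: running sum 26 < 62
add 8: running sum 34 < 62
add 2: running sum 36 < 62
add 7: running sum 43 < 62
add 3: running sum 46 < 62
add 4: running sum 50 < 62
add 7: running sum 57 < 62
add 9: shortest ending here [12, 10, 8, 2, 7, 3, 4, 7, 9] sum 62, len 9
add 5: shortest ending here [12, 10, 8, 2, 7, 3, 4, 7, 9, 5] sum 67, len 10
add 12: shortest ending here [10, 8, 2, 7, 3, 4, 7, 9, 5, 12] sum 67, len 10
add 11: shortest ending here [8, 2, 7, 3, 4, 7, 9, 5, 12, 11] sum 68, len 10
Shortest qualifying length: 9.

9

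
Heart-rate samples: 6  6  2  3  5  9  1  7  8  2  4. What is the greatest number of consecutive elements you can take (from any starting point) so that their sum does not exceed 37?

[6] sum 6 len 1
[6, 6] sum 12 len 2
[6, 6, 2] sum 14 len 3
[6, 6, 2, 3] sum 17 len 4
[6, 6, 2, 3, 5] sum 22 len 5
[6, 6, 2, 3, 5, 9] sum 31 len 6
[6, 6, 2, 3, 5, 9, 1] sum 32 len 7
[6, 2, 3, 5, 9, 1, 7] sum 33 len 7
[2, 3, 5, 9, 1, 7, 8] sum 35 len 7
[2, 3, 5, 9, 1, 7, 8, 2] sum 37 len 8
[5, 9, 1, 7, 8, 2, 4] sum 36 len 7
Longest length seen: 8.

8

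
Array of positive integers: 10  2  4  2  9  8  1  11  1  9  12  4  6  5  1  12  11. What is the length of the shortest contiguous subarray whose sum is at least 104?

add 10: running sum 10 < 104
add 2: running sum 12 < 104
add 4: running sum 16 < 104
add 2: running sum 18 < 104
add 9: running sum 27 < 104
add 8: running sum 35 < 104
add 1: running sum 36 < 104
add 11: running sum 47 < 104
add 1: running sum 48 < 104
add 9: running sum 57 < 104
add 12: running sum 69 < 104
add 4: running sum 73 < 104
add 6: running sum 79 < 104
add 5: running sum 84 < 104
add 1: running sum 85 < 104
add 12: running sum 97 < 104
end 16: [10, 2, 4, 2, 9, 8, 1, 11, 1, 9, 12, 4, 6, 5, 1, 12, 11] sum 108, len 17
Shortest qualifying length: 17.

17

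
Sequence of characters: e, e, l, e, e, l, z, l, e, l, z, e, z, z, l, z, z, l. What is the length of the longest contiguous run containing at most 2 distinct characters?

6

[e] 1 distinct, len 1
[e, e] 1 distinct, len 2
[e, e, l] 2 distinct, len 3
[e, e, l, e] 2 distinct, len 4
[e, e, l, e, e] 2 distinct, len 5
[e, e, l, e, e, l] 2 distinct, len 6
[l, z] 2 distinct, len 2
[l, z, l] 2 distinct, len 3
[l, e] 2 distinct, len 2
[l, e, l] 2 distinct, len 3
[l, z] 2 distinct, len 2
[z, e] 2 distinct, len 2
[z, e, z] 2 distinct, len 3
[z, e, z, z] 2 distinct, len 4
[z, z, l] 2 distinct, len 3
[z, z, l, z] 2 distinct, len 4
[z, z, l, z, z] 2 distinct, len 5
[z, z, l, z, z, l] 2 distinct, len 6
Longest length with ≤2 distinct: 6.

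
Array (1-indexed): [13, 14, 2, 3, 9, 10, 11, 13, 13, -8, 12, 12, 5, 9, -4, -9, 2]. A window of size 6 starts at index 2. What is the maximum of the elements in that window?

Elements at indices 2..7: 14, 2, 3, 9, 10, 11
max(14, 2, 3, 9, 10, 11) = 14

14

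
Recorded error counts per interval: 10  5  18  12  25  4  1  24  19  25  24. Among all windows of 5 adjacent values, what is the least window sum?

60

Window sums for each of the 7 positions:
(10, 5, 18, 12, 25) → sum 70
(5, 18, 12, 25, 4) → sum 64
(18, 12, 25, 4, 1) → sum 60
(12, 25, 4, 1, 24) → sum 66
(25, 4, 1, 24, 19) → sum 73
(4, 1, 24, 19, 25) → sum 73
(1, 24, 19, 25, 24) → sum 93
Least of these is 60.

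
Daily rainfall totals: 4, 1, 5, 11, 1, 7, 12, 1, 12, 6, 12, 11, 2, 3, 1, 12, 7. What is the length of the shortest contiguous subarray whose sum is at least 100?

add 4: running sum 4 < 100
add 1: running sum 5 < 100
add 5: running sum 10 < 100
add 11: running sum 21 < 100
add 1: running sum 22 < 100
add 7: running sum 29 < 100
add 12: running sum 41 < 100
add 1: running sum 42 < 100
add 12: running sum 54 < 100
add 6: running sum 60 < 100
add 12: running sum 72 < 100
add 11: running sum 83 < 100
add 2: running sum 85 < 100
add 3: running sum 88 < 100
add 1: running sum 89 < 100
end 15: [4, 1, 5, 11, 1, 7, 12, 1, 12, 6, 12, 11, 2, 3, 1, 12] sum 101, len 16
end 16: [5, 11, 1, 7, 12, 1, 12, 6, 12, 11, 2, 3, 1, 12, 7] sum 103, len 15
Shortest qualifying length: 15.

15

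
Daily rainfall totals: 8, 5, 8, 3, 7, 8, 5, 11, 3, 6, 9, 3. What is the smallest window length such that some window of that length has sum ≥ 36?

add 8: running sum 8 < 36
add 5: running sum 13 < 36
add 8: running sum 21 < 36
add 3: running sum 24 < 36
add 7: running sum 31 < 36
end 5: [8, 5, 8, 3, 7, 8] sum 39, len 6
end 6: [5, 8, 3, 7, 8, 5] sum 36, len 6
end 7: [8, 3, 7, 8, 5, 11] sum 42, len 6
end 8: [3, 7, 8, 5, 11, 3] sum 37, len 6
end 9: [7, 8, 5, 11, 3, 6] sum 40, len 6
end 10: [8, 5, 11, 3, 6, 9] sum 42, len 6
end 11: [5, 11, 3, 6, 9, 3] sum 37, len 6
Shortest qualifying length: 6.

6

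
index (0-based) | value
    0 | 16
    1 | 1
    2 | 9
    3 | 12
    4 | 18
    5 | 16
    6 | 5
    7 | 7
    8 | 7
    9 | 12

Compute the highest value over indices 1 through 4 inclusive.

18

Elements at indices 1..4: 1, 9, 12, 18
max(1, 9, 12, 18) = 18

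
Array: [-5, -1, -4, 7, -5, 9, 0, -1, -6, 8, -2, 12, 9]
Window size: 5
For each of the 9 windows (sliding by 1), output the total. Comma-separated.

Sliding a size-5 window across the 13 values:
(-5, -1, -4, 7, -5) → sum -8
(-1, -4, 7, -5, 9) → sum 6
(-4, 7, -5, 9, 0) → sum 7
(7, -5, 9, 0, -1) → sum 10
(-5, 9, 0, -1, -6) → sum -3
(9, 0, -1, -6, 8) → sum 10
(0, -1, -6, 8, -2) → sum -1
(-1, -6, 8, -2, 12) → sum 11
(-6, 8, -2, 12, 9) → sum 21

-8, 6, 7, 10, -3, 10, -1, 11, 21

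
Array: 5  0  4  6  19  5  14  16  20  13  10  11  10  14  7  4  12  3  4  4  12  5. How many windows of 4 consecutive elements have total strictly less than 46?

14

[5, 0, 4, 6] → sum 15  < 46 ✓
[0, 4, 6, 19] → sum 29  < 46 ✓
[4, 6, 19, 5] → sum 34  < 46 ✓
[6, 19, 5, 14] → sum 44  < 46 ✓
[19, 5, 14, 16] → sum 54
[5, 14, 16, 20] → sum 55
[14, 16, 20, 13] → sum 63
[16, 20, 13, 10] → sum 59
[20, 13, 10, 11] → sum 54
[13, 10, 11, 10] → sum 44  < 46 ✓
[10, 11, 10, 14] → sum 45  < 46 ✓
[11, 10, 14, 7] → sum 42  < 46 ✓
[10, 14, 7, 4] → sum 35  < 46 ✓
[14, 7, 4, 12] → sum 37  < 46 ✓
[7, 4, 12, 3] → sum 26  < 46 ✓
[4, 12, 3, 4] → sum 23  < 46 ✓
[12, 3, 4, 4] → sum 23  < 46 ✓
[3, 4, 4, 12] → sum 23  < 46 ✓
[4, 4, 12, 5] → sum 25  < 46 ✓
14 windows satisfy the condition.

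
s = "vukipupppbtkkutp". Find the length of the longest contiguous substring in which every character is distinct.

5

[v] len 1
[v, u] len 2
[v, u, k] len 3
[v, u, k, i] len 4
[v, u, k, i, p] len 5
[k, i, p, u] len 4
[u, p] len 2
[p] len 1
[p] len 1
[p, b] len 2
[p, b, t] len 3
[p, b, t, k] len 4
[k] len 1
[k, u] len 2
[k, u, t] len 3
[k, u, t, p] len 4
Longest all-distinct length: 5.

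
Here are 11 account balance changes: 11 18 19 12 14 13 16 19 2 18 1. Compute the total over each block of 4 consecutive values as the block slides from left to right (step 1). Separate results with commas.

Sliding a size-4 window across the 11 values:
(11, 18, 19, 12) → sum 60
(18, 19, 12, 14) → sum 63
(19, 12, 14, 13) → sum 58
(12, 14, 13, 16) → sum 55
(14, 13, 16, 19) → sum 62
(13, 16, 19, 2) → sum 50
(16, 19, 2, 18) → sum 55
(19, 2, 18, 1) → sum 40

60, 63, 58, 55, 62, 50, 55, 40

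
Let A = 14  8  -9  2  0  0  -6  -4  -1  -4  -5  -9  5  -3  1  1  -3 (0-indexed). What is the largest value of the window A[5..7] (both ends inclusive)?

Elements at indices 5..7: 0, -6, -4
max(0, -6, -4) = 0

0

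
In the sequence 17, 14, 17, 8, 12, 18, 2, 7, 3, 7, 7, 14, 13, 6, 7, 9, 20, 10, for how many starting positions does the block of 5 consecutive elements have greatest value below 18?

7

(17, 14, 17, 8, 12) → max 17  < 18 ✓
(14, 17, 8, 12, 18) → max 18
(17, 8, 12, 18, 2) → max 18
(8, 12, 18, 2, 7) → max 18
(12, 18, 2, 7, 3) → max 18
(18, 2, 7, 3, 7) → max 18
(2, 7, 3, 7, 7) → max 7  < 18 ✓
(7, 3, 7, 7, 14) → max 14  < 18 ✓
(3, 7, 7, 14, 13) → max 14  < 18 ✓
(7, 7, 14, 13, 6) → max 14  < 18 ✓
(7, 14, 13, 6, 7) → max 14  < 18 ✓
(14, 13, 6, 7, 9) → max 14  < 18 ✓
(13, 6, 7, 9, 20) → max 20
(6, 7, 9, 20, 10) → max 20
7 windows satisfy the condition.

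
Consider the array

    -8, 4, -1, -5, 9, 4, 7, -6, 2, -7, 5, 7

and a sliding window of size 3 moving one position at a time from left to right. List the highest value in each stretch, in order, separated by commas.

4, 4, 9, 9, 9, 7, 7, 2, 5, 7

[-8, 4, -1] → max 4
[4, -1, -5] → max 4
[-1, -5, 9] → max 9
[-5, 9, 4] → max 9
[9, 4, 7] → max 9
[4, 7, -6] → max 7
[7, -6, 2] → max 7
[-6, 2, -7] → max 2
[2, -7, 5] → max 5
[-7, 5, 7] → max 7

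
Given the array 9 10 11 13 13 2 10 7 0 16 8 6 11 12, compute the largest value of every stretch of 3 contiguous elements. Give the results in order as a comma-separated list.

Sliding a size-3 window across the 14 values:
[9, 10, 11] → max 11
[10, 11, 13] → max 13
[11, 13, 13] → max 13
[13, 13, 2] → max 13
[13, 2, 10] → max 13
[2, 10, 7] → max 10
[10, 7, 0] → max 10
[7, 0, 16] → max 16
[0, 16, 8] → max 16
[16, 8, 6] → max 16
[8, 6, 11] → max 11
[6, 11, 12] → max 12

11, 13, 13, 13, 13, 10, 10, 16, 16, 16, 11, 12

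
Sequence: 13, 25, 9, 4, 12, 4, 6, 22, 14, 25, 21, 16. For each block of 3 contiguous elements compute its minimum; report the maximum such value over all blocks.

(13, 25, 9) → min 9
(25, 9, 4) → min 4
(9, 4, 12) → min 4
(4, 12, 4) → min 4
(12, 4, 6) → min 4
(4, 6, 22) → min 4
(6, 22, 14) → min 6
(22, 14, 25) → min 14
(14, 25, 21) → min 14
(25, 21, 16) → min 16
Maximum of these is 16.

16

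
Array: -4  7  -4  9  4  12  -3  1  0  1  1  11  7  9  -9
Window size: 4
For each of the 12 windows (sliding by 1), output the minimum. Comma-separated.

-4, -4, -4, -3, -3, -3, -3, 0, 0, 1, 1, -9

Sliding a size-4 window across the 15 values:
[-4, 7, -4, 9] → min -4
[7, -4, 9, 4] → min -4
[-4, 9, 4, 12] → min -4
[9, 4, 12, -3] → min -3
[4, 12, -3, 1] → min -3
[12, -3, 1, 0] → min -3
[-3, 1, 0, 1] → min -3
[1, 0, 1, 1] → min 0
[0, 1, 1, 11] → min 0
[1, 1, 11, 7] → min 1
[1, 11, 7, 9] → min 1
[11, 7, 9, -9] → min -9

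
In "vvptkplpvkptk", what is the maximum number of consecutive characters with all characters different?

[v] len 1
[v] len 1
[v, p] len 2
[v, p, t] len 3
[v, p, t, k] len 4
[t, k, p] len 3
[t, k, p, l] len 4
[l, p] len 2
[l, p, v] len 3
[l, p, v, k] len 4
[v, k, p] len 3
[v, k, p, t] len 4
[p, t, k] len 3
Longest all-distinct length: 4.

4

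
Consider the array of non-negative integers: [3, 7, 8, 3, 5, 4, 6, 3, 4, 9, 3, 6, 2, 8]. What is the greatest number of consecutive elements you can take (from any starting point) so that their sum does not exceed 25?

6

[3] sum 3 len 1
[3, 7] sum 10 len 2
[3, 7, 8] sum 18 len 3
[3, 7, 8, 3] sum 21 len 4
[7, 8, 3, 5] sum 23 len 4
[8, 3, 5, 4] sum 20 len 4
[3, 5, 4, 6] sum 18 len 4
[3, 5, 4, 6, 3] sum 21 len 5
[3, 5, 4, 6, 3, 4] sum 25 len 6
[6, 3, 4, 9] sum 22 len 4
[6, 3, 4, 9, 3] sum 25 len 5
[3, 4, 9, 3, 6] sum 25 len 5
[4, 9, 3, 6, 2] sum 24 len 5
[3, 6, 2, 8] sum 19 len 4
Longest length seen: 6.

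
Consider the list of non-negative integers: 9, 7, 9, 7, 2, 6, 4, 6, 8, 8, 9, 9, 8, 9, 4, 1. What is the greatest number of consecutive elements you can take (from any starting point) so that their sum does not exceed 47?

add 9: [9] sum 9, len 1
add 7: [9, 7] sum 16, len 2
add 9: [9, 7, 9] sum 25, len 3
add 7: [9, 7, 9, 7] sum 32, len 4
add 2: [9, 7, 9, 7, 2] sum 34, len 5
add 6: [9, 7, 9, 7, 2, 6] sum 40, len 6
add 4: [9, 7, 9, 7, 2, 6, 4] sum 44, len 7
add 6: [7, 9, 7, 2, 6, 4, 6] sum 41, len 7
add 8: [9, 7, 2, 6, 4, 6, 8] sum 42, len 7
add 8: [7, 2, 6, 4, 6, 8, 8] sum 41, len 7
add 9: [2, 6, 4, 6, 8, 8, 9] sum 43, len 7
add 9: [4, 6, 8, 8, 9, 9] sum 44, len 6
add 8: [8, 8, 9, 9, 8] sum 42, len 5
add 9: [8, 9, 9, 8, 9] sum 43, len 5
add 4: [8, 9, 9, 8, 9, 4] sum 47, len 6
add 1: [9, 9, 8, 9, 4, 1] sum 40, len 6
Longest length seen: 7.

7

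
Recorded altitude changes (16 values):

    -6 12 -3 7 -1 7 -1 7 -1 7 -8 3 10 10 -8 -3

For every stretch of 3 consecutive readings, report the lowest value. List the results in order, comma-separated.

(-6, 12, -3) → min -6
(12, -3, 7) → min -3
(-3, 7, -1) → min -3
(7, -1, 7) → min -1
(-1, 7, -1) → min -1
(7, -1, 7) → min -1
(-1, 7, -1) → min -1
(7, -1, 7) → min -1
(-1, 7, -8) → min -8
(7, -8, 3) → min -8
(-8, 3, 10) → min -8
(3, 10, 10) → min 3
(10, 10, -8) → min -8
(10, -8, -3) → min -8

-6, -3, -3, -1, -1, -1, -1, -1, -8, -8, -8, 3, -8, -8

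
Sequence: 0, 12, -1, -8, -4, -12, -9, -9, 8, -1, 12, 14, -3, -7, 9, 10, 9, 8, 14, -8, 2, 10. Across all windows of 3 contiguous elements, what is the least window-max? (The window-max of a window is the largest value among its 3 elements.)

[0, 12, -1] → max 12
[12, -1, -8] → max 12
[-1, -8, -4] → max -1
[-8, -4, -12] → max -4
[-4, -12, -9] → max -4
[-12, -9, -9] → max -9
[-9, -9, 8] → max 8
[-9, 8, -1] → max 8
[8, -1, 12] → max 12
[-1, 12, 14] → max 14
[12, 14, -3] → max 14
[14, -3, -7] → max 14
[-3, -7, 9] → max 9
[-7, 9, 10] → max 10
[9, 10, 9] → max 10
[10, 9, 8] → max 10
[9, 8, 14] → max 14
[8, 14, -8] → max 14
[14, -8, 2] → max 14
[-8, 2, 10] → max 10
Least of these is -9.

-9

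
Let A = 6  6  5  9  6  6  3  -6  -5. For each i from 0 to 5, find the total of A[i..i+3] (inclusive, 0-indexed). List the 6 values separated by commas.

26, 26, 26, 24, 9, -2

Sliding a size-4 window across the 9 values:
(6, 6, 5, 9) → sum 26
(6, 5, 9, 6) → sum 26
(5, 9, 6, 6) → sum 26
(9, 6, 6, 3) → sum 24
(6, 6, 3, -6) → sum 9
(6, 3, -6, -5) → sum -2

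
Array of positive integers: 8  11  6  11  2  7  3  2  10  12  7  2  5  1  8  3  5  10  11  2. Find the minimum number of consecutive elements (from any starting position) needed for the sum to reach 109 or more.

18

add 8: running sum 8 < 109
add 11: running sum 19 < 109
add 6: running sum 25 < 109
add 11: running sum 36 < 109
add 2: running sum 38 < 109
add 7: running sum 45 < 109
add 3: running sum 48 < 109
add 2: running sum 50 < 109
add 10: running sum 60 < 109
add 12: running sum 72 < 109
add 7: running sum 79 < 109
add 2: running sum 81 < 109
add 5: running sum 86 < 109
add 1: running sum 87 < 109
add 8: running sum 95 < 109
add 3: running sum 98 < 109
add 5: running sum 103 < 109
end 17: [8, 11, 6, 11, 2, 7, 3, 2, 10, 12, 7, 2, 5, 1, 8, 3, 5, 10] sum 113, len 18
end 18: [11, 6, 11, 2, 7, 3, 2, 10, 12, 7, 2, 5, 1, 8, 3, 5, 10, 11] sum 116, len 18
end 19: [11, 6, 11, 2, 7, 3, 2, 10, 12, 7, 2, 5, 1, 8, 3, 5, 10, 11, 2] sum 118, len 19
Shortest qualifying length: 18.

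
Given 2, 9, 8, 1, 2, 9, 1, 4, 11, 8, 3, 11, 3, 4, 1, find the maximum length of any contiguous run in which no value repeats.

add 2: [2] len 1
add 9: [2, 9] len 2
add 8: [2, 9, 8] len 3
add 1: [2, 9, 8, 1] len 4
add 2 (repeat 2, move left end past it): [9, 8, 1, 2] len 4
add 9 (repeat 9, move left end past it): [8, 1, 2, 9] len 4
add 1 (repeat 1, move left end past it): [2, 9, 1] len 3
add 4: [2, 9, 1, 4] len 4
add 11: [2, 9, 1, 4, 11] len 5
add 8: [2, 9, 1, 4, 11, 8] len 6
add 3: [2, 9, 1, 4, 11, 8, 3] len 7
add 11 (repeat 11, move left end past it): [8, 3, 11] len 3
add 3 (repeat 3, move left end past it): [11, 3] len 2
add 4: [11, 3, 4] len 3
add 1: [11, 3, 4, 1] len 4
Longest all-distinct length: 7.

7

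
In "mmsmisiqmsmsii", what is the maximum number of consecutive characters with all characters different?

4

[m] len 1
[m] len 1
[m, s] len 2
[s, m] len 2
[s, m, i] len 3
[m, i, s] len 3
[s, i] len 2
[s, i, q] len 3
[s, i, q, m] len 4
[i, q, m, s] len 4
[s, m] len 2
[m, s] len 2
[m, s, i] len 3
[i] len 1
Longest all-distinct length: 4.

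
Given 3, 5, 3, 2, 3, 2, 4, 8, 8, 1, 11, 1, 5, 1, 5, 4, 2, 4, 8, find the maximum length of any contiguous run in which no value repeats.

4

add 3: [3] len 1
add 5: [3, 5] len 2
add 3 (repeat 3, move left end past it): [5, 3] len 2
add 2: [5, 3, 2] len 3
add 3 (repeat 3, move left end past it): [2, 3] len 2
add 2 (repeat 2, move left end past it): [3, 2] len 2
add 4: [3, 2, 4] len 3
add 8: [3, 2, 4, 8] len 4
add 8 (repeat 8, move left end past it): [8] len 1
add 1: [8, 1] len 2
add 11: [8, 1, 11] len 3
add 1 (repeat 1, move left end past it): [11, 1] len 2
add 5: [11, 1, 5] len 3
add 1 (repeat 1, move left end past it): [5, 1] len 2
add 5 (repeat 5, move left end past it): [1, 5] len 2
add 4: [1, 5, 4] len 3
add 2: [1, 5, 4, 2] len 4
add 4 (repeat 4, move left end past it): [2, 4] len 2
add 8: [2, 4, 8] len 3
Longest all-distinct length: 4.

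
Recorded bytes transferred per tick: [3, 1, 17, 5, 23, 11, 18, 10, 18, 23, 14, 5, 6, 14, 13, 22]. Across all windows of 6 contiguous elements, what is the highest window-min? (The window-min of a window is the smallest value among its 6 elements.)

Each size-6 window and its min:
(3, 1, 17, 5, 23, 11) → min 1
(1, 17, 5, 23, 11, 18) → min 1
(17, 5, 23, 11, 18, 10) → min 5
(5, 23, 11, 18, 10, 18) → min 5
(23, 11, 18, 10, 18, 23) → min 10
(11, 18, 10, 18, 23, 14) → min 10
(18, 10, 18, 23, 14, 5) → min 5
(10, 18, 23, 14, 5, 6) → min 5
(18, 23, 14, 5, 6, 14) → min 5
(23, 14, 5, 6, 14, 13) → min 5
(14, 5, 6, 14, 13, 22) → min 5
Highest of these is 10.

10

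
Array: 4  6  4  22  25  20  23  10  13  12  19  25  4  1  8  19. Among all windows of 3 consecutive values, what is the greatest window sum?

Window sums for each of the 14 positions:
[4, 6, 4] → sum 14
[6, 4, 22] → sum 32
[4, 22, 25] → sum 51
[22, 25, 20] → sum 67
[25, 20, 23] → sum 68
[20, 23, 10] → sum 53
[23, 10, 13] → sum 46
[10, 13, 12] → sum 35
[13, 12, 19] → sum 44
[12, 19, 25] → sum 56
[19, 25, 4] → sum 48
[25, 4, 1] → sum 30
[4, 1, 8] → sum 13
[1, 8, 19] → sum 28
Greatest of these is 68.

68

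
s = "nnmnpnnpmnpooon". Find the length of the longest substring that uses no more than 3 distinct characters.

11

add n: window [n] (1 distinct), len 1
add n: window [n, n] (1 distinct), len 2
add m: window [n, n, m] (2 distinct), len 3
add n: window [n, n, m, n] (2 distinct), len 4
add p: window [n, n, m, n, p] (3 distinct), len 5
add n: window [n, n, m, n, p, n] (3 distinct), len 6
add n: window [n, n, m, n, p, n, n] (3 distinct), len 7
add p: window [n, n, m, n, p, n, n, p] (3 distinct), len 8
add m: window [n, n, m, n, p, n, n, p, m] (3 distinct), len 9
add n: window [n, n, m, n, p, n, n, p, m, n] (3 distinct), len 10
add p: window [n, n, m, n, p, n, n, p, m, n, p] (3 distinct), len 11
add o: window [n, p, o] (3 distinct), len 3
add o: window [n, p, o, o] (3 distinct), len 4
add o: window [n, p, o, o, o] (3 distinct), len 5
add n: window [n, p, o, o, o, n] (3 distinct), len 6
Longest length with ≤3 distinct: 11.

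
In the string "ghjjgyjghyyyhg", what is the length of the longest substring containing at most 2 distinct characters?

5

[g] 1 distinct, len 1
[g, h] 2 distinct, len 2
[h, j] 2 distinct, len 2
[h, j, j] 2 distinct, len 3
[j, j, g] 2 distinct, len 3
[g, y] 2 distinct, len 2
[y, j] 2 distinct, len 2
[j, g] 2 distinct, len 2
[g, h] 2 distinct, len 2
[h, y] 2 distinct, len 2
[h, y, y] 2 distinct, len 3
[h, y, y, y] 2 distinct, len 4
[h, y, y, y, h] 2 distinct, len 5
[h, g] 2 distinct, len 2
Longest length with ≤2 distinct: 5.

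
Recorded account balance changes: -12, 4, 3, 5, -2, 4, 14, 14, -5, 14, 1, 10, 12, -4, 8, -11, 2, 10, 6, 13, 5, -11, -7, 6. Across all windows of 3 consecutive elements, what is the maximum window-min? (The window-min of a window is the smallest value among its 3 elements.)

6

Each size-3 window and its min:
(-12, 4, 3) → min -12
(4, 3, 5) → min 3
(3, 5, -2) → min -2
(5, -2, 4) → min -2
(-2, 4, 14) → min -2
(4, 14, 14) → min 4
(14, 14, -5) → min -5
(14, -5, 14) → min -5
(-5, 14, 1) → min -5
(14, 1, 10) → min 1
(1, 10, 12) → min 1
(10, 12, -4) → min -4
(12, -4, 8) → min -4
(-4, 8, -11) → min -11
(8, -11, 2) → min -11
(-11, 2, 10) → min -11
(2, 10, 6) → min 2
(10, 6, 13) → min 6
(6, 13, 5) → min 5
(13, 5, -11) → min -11
(5, -11, -7) → min -11
(-11, -7, 6) → min -11
Maximum of these is 6.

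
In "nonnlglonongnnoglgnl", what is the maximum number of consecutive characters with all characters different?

4

add n: [n] len 1
add o: [n, o] len 2
add n (repeat n, move left end past it): [o, n] len 2
add n (repeat n, move left end past it): [n] len 1
add l: [n, l] len 2
add g: [n, l, g] len 3
add l (repeat l, move left end past it): [g, l] len 2
add o: [g, l, o] len 3
add n: [g, l, o, n] len 4
add o (repeat o, move left end past it): [n, o] len 2
add n (repeat n, move left end past it): [o, n] len 2
add g: [o, n, g] len 3
add n (repeat n, move left end past it): [g, n] len 2
add n (repeat n, move left end past it): [n] len 1
add o: [n, o] len 2
add g: [n, o, g] len 3
add l: [n, o, g, l] len 4
add g (repeat g, move left end past it): [l, g] len 2
add n: [l, g, n] len 3
add l (repeat l, move left end past it): [g, n, l] len 3
Longest all-distinct length: 4.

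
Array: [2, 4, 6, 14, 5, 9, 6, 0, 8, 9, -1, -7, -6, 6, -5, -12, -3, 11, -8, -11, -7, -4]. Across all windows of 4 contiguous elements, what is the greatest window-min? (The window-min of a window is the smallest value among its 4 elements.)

5

[2, 4, 6, 14] → min 2
[4, 6, 14, 5] → min 4
[6, 14, 5, 9] → min 5
[14, 5, 9, 6] → min 5
[5, 9, 6, 0] → min 0
[9, 6, 0, 8] → min 0
[6, 0, 8, 9] → min 0
[0, 8, 9, -1] → min -1
[8, 9, -1, -7] → min -7
[9, -1, -7, -6] → min -7
[-1, -7, -6, 6] → min -7
[-7, -6, 6, -5] → min -7
[-6, 6, -5, -12] → min -12
[6, -5, -12, -3] → min -12
[-5, -12, -3, 11] → min -12
[-12, -3, 11, -8] → min -12
[-3, 11, -8, -11] → min -11
[11, -8, -11, -7] → min -11
[-8, -11, -7, -4] → min -11
Greatest of these is 5.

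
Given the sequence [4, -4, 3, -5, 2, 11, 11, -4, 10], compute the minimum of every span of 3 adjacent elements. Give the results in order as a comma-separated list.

-4, -5, -5, -5, 2, -4, -4

Sliding a size-3 window across the 9 values:
[4, -4, 3] → min -4
[-4, 3, -5] → min -5
[3, -5, 2] → min -5
[-5, 2, 11] → min -5
[2, 11, 11] → min 2
[11, 11, -4] → min -4
[11, -4, 10] → min -4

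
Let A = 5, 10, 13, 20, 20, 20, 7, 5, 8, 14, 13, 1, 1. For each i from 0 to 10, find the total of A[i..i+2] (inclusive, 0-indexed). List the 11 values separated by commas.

28, 43, 53, 60, 47, 32, 20, 27, 35, 28, 15

(5, 10, 13) → sum 28
(10, 13, 20) → sum 43
(13, 20, 20) → sum 53
(20, 20, 20) → sum 60
(20, 20, 7) → sum 47
(20, 7, 5) → sum 32
(7, 5, 8) → sum 20
(5, 8, 14) → sum 27
(8, 14, 13) → sum 35
(14, 13, 1) → sum 28
(13, 1, 1) → sum 15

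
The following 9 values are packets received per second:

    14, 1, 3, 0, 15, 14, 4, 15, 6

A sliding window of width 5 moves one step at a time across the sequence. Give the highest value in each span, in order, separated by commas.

15, 15, 15, 15, 15

(14, 1, 3, 0, 15) → max 15
(1, 3, 0, 15, 14) → max 15
(3, 0, 15, 14, 4) → max 15
(0, 15, 14, 4, 15) → max 15
(15, 14, 4, 15, 6) → max 15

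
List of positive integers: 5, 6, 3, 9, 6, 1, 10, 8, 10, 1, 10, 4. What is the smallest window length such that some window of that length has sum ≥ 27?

3

add 5: running sum 5 < 27
add 6: running sum 11 < 27
add 3: running sum 14 < 27
add 9: running sum 23 < 27
add 6: shortest ending here [5, 6, 3, 9, 6] sum 29, len 5
add 1: shortest ending here [5, 6, 3, 9, 6, 1] sum 30, len 6
add 10: shortest ending here [3, 9, 6, 1, 10] sum 29, len 5
add 8: shortest ending here [9, 6, 1, 10, 8] sum 34, len 5
add 10: shortest ending here [10, 8, 10] sum 28, len 3
add 1: shortest ending here [10, 8, 10, 1] sum 29, len 4
add 10: shortest ending here [8, 10, 1, 10] sum 29, len 4
add 4: shortest ending here [8, 10, 1, 10, 4] sum 33, len 5
Shortest qualifying length: 3.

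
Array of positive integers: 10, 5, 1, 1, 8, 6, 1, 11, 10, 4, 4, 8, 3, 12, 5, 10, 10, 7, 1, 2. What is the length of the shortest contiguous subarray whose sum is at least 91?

add 10: running sum 10 < 91
add 5: running sum 15 < 91
add 1: running sum 16 < 91
add 1: running sum 17 < 91
add 8: running sum 25 < 91
add 6: running sum 31 < 91
add 1: running sum 32 < 91
add 11: running sum 43 < 91
add 10: running sum 53 < 91
add 4: running sum 57 < 91
add 4: running sum 61 < 91
add 8: running sum 69 < 91
add 3: running sum 72 < 91
add 12: running sum 84 < 91
add 5: running sum 89 < 91
end 15: [10, 5, 1, 1, 8, 6, 1, 11, 10, 4, 4, 8, 3, 12, 5, 10] sum 99, len 16
end 16: [8, 6, 1, 11, 10, 4, 4, 8, 3, 12, 5, 10, 10] sum 92, len 13
end 17: [6, 1, 11, 10, 4, 4, 8, 3, 12, 5, 10, 10, 7] sum 91, len 13
end 18: [6, 1, 11, 10, 4, 4, 8, 3, 12, 5, 10, 10, 7, 1] sum 92, len 14
end 19: [6, 1, 11, 10, 4, 4, 8, 3, 12, 5, 10, 10, 7, 1, 2] sum 94, len 15
Shortest qualifying length: 13.

13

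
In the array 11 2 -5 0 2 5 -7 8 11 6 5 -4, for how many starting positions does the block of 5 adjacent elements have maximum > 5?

11 2 -5 0 2 → max 11  > 5 ✓
2 -5 0 2 5 → max 5
-5 0 2 5 -7 → max 5
0 2 5 -7 8 → max 8  > 5 ✓
2 5 -7 8 11 → max 11  > 5 ✓
5 -7 8 11 6 → max 11  > 5 ✓
-7 8 11 6 5 → max 11  > 5 ✓
8 11 6 5 -4 → max 11  > 5 ✓
6 windows satisfy the condition.

6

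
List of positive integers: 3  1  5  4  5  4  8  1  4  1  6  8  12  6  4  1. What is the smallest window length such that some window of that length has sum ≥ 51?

10

Extend right; whenever the sum reaches 51, record the length and shrink from the left:
add 3: running sum 3 < 51
add 1: running sum 4 < 51
add 5: running sum 9 < 51
add 4: running sum 13 < 51
add 5: running sum 18 < 51
add 4: running sum 22 < 51
add 8: running sum 30 < 51
add 1: running sum 31 < 51
add 4: running sum 35 < 51
add 1: running sum 36 < 51
add 6: running sum 42 < 51
add 8: running sum 50 < 51
add 12: shortest ending here [4, 5, 4, 8, 1, 4, 1, 6, 8, 12] sum 53, len 10
add 6: shortest ending here [5, 4, 8, 1, 4, 1, 6, 8, 12, 6] sum 55, len 10
add 4: shortest ending here [4, 8, 1, 4, 1, 6, 8, 12, 6, 4] sum 54, len 10
add 1: shortest ending here [8, 1, 4, 1, 6, 8, 12, 6, 4, 1] sum 51, len 10
Shortest qualifying length: 10.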